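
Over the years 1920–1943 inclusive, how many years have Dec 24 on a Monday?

3

Track Dec 24's weekday year by year (advancing +1, or +2 across a Feb 29):
  1920: Fri  1921: Sat (+1)  1922: Sun (+1)  1923: Mon (+1) ✓  1924: Wed (+2)
  1925: Thu (+1)  1926: Fri (+1)  1927: Sat (+1)  1928: Mon (+2) ✓  1929: Tue (+1)
  1930: Wed (+1)  1931: Thu (+1)  1932: Sat (+2)  1933: Sun (+1)  1934: Mon (+1) ✓
  1935: Tue (+1)  1936: Thu (+2)  1937: Fri (+1)  1938: Sat (+1)  1939: Sun (+1)
  1940: Tue (+2)  1941: Wed (+1)  1942: Thu (+1)  1943: Fri (+1)
Monday years: 1923, 1928, 1934 — 3 in total.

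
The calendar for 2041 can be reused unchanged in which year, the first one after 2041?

2047

Two years share a calendar iff Jan 1 falls on the same weekday and both are leap or both are common. 2041: Jan 1 is Tuesday, common year.
2042: Jan 1 Wednesday, common
2043: Jan 1 Thursday, common
2044: Jan 1 Friday, leap
2045: Jan 1 Sunday, common
2046: Jan 1 Monday, common
2047: Jan 1 Tuesday, common
2047 matches on both conditions.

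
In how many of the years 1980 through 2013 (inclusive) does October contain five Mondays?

October has 31 days; it has five Mondays when Monday falls among the first (month-length − 28) days — i.e. when October 1 is one of Monday/Sunday/Saturday.
October 1 by year: 1980:Wed 1981:Thu 1982:Fri 1983:Sat✓ 1984:Mon✓ 1985:Tue 1986:Wed 1987:Thu 1988:Sat✓ 1989:Sun✓ 1990:Mon✓ 1991:Tue 1992:Thu 1993:Fri 1994:Sat✓ …(4 more)… 1999:Fri 2000:Sun✓ 2001:Mon✓ 2002:Tue 2003:Wed 2004:Fri 2005:Sat✓ 2006:Sun✓ 2007:Mon✓ 2008:Wed 2009:Thu 2010:Fri 2011:Sat✓ 2012:Mon✓ 2013:Tue
Years with five Mondays: 1983, 1984, 1988, 1989, 1990, 1994, 1995, 2000, 2001, 2005, 2006, 2007, 2011, 2012 → 14.

14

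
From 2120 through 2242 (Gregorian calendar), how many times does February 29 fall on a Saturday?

Leap years in 2120–2242: 30 of them.
Feb 29 weekday advances by 5 (mod 7) from one leap year to the next four years later (or differs when a century non-leap intervenes).
Leap-day weekdays: 2120:Thu 2124:Tue 2128:Sun 2132:Fri 2136:Wed 2140:Mon 2144:Sat✓ 2148:Thu 2152:Tue 2156:Sun 2160:Fri 2164:Wed 2168:Mon …(4 more)… 2188:Fri 2192:Wed 2196:Mon 2204:Wed 2208:Mon 2212:Sat✓ 2216:Thu 2220:Tue 2224:Sun 2228:Fri 2232:Wed 2236:Mon 2240:Sat✓
Saturday: 2144, 2172, 2212, 2240 → 4.

4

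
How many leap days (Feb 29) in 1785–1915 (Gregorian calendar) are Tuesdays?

3

Leap years in 1785–1915: 30 of them.
Feb 29 weekday advances by 5 (mod 7) from one leap year to the next four years later (or differs when a century non-leap intervenes).
Leap-day weekdays: 1788:Fri 1792:Wed 1796:Mon 1804:Wed 1808:Mon 1812:Sat 1816:Thu 1820:Tue✓ 1824:Sun 1828:Fri 1832:Wed 1836:Mon 1840:Sat …(4 more)… 1860:Wed 1864:Mon 1868:Sat 1872:Thu 1876:Tue✓ 1880:Sun 1884:Fri 1888:Wed 1892:Mon 1896:Sat 1904:Mon 1908:Sat 1912:Thu
Tuesday: 1820, 1848, 1876 → 3.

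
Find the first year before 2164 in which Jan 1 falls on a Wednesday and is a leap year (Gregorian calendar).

2144

Jan 1 advances by 2 weekdays after a leap year and by 1 after a common year.
2164: Jan 1 is Sunday (leap).
2163: Saturday
2162: Friday
2161: Thursday
2160: Tuesday (leap)
2159: Monday
2158: Sunday
2157: Saturday
2156: Thursday (leap)
2155: Wednesday
2154: Tuesday
2153: Monday
2152: Saturday (leap)
2151: Friday
2150: Thursday
2149: Wednesday
2148: Monday (leap)
2147: Sunday
2146: Saturday
2145: Friday
2144: Wednesday (leap)
2144 begins on a Wednesday and is a leap year.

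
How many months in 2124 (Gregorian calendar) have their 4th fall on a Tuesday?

Check the 4th of each month of 2124: Jan 4: Tue, Feb 4: Fri, Mar 4: Sat, Apr 4: Tue, May 4: Thu, Jun 4: Sun, Jul 4: Tue, Aug 4: Fri, Sep 4: Mon, Oct 4: Wed, Nov 4: Sat, Dec 4: Mon.
Tuesday occurs in January, April, July — 3 months.

3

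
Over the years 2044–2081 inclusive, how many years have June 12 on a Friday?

5

Track June 12's weekday year by year (advancing +1, or +2 across a Feb 29):
  2044: Sun  2045: Mon (+1)  2046: Tue (+1)  2047: Wed (+1)  2048: Fri (+2) ✓
  2049: Sat (+1)  2050: Sun (+1)  2051: Mon (+1)  2052: Wed (+2)  2053: Thu (+1)
  2054: Fri (+1) ✓  2055: Sat (+1)  2056: Mon (+2)  2057: Tue (+1)  … (10 more years) …
  2068: Tue (+2)  2069: Wed (+1)  2070: Thu (+1)  2071: Fri (+1) ✓  2072: Sun (+2)
  2073: Mon (+1)  2074: Tue (+1)  2075: Wed (+1)  2076: Fri (+2) ✓  2077: Sat (+1)
  2078: Sun (+1)  2079: Mon (+1)  2080: Wed (+2)  2081: Thu (+1)
Friday years: 2048, 2054, 2065, 2071, 2076 — 5 in total.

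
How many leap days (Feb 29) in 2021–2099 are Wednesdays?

3

Leap years in 2021–2099: 19 of them.
Feb 29 weekday advances by 5 (mod 7) from one leap year to the next four years later (or differs when a century non-leap intervenes).
Leap-day weekdays: 2024:Thu 2028:Tue 2032:Sun 2036:Fri 2040:Wed✓ 2044:Mon 2048:Sat 2052:Thu 2056:Tue 2060:Sun 2064:Fri 2068:Wed✓ 2072:Mon 2076:Sat 2080:Thu 2084:Tue 2088:Sun 2092:Fri 2096:Wed✓
Wednesday: 2040, 2068, 2096 → 3.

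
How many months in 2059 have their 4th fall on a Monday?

1

Check the 4th of each month of 2059: Jan 4: Sat, Feb 4: Tue, Mar 4: Tue, Apr 4: Fri, May 4: Sun, Jun 4: Wed, Jul 4: Fri, Aug 4: Mon, Sep 4: Thu, Oct 4: Sat, Nov 4: Tue, Dec 4: Thu.
Monday occurs in August — 1 month.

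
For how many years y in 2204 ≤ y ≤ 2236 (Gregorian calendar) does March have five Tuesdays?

14

March has 31 days; it has five Tuesdays when Tuesday falls among the first (month-length − 28) days — i.e. when March 1 is one of Tuesday/Monday/Sunday.
March 1 by year: 2204:Thu 2205:Fri 2206:Sat 2207:Sun✓ 2208:Tue✓ 2209:Wed 2210:Thu 2211:Fri 2212:Sun✓ 2213:Mon✓ 2214:Tue✓ 2215:Wed 2216:Fri 2217:Sat 2218:Sun✓ …(3 more)… 2222:Fri 2223:Sat 2224:Mon✓ 2225:Tue✓ 2226:Wed 2227:Thu 2228:Sat 2229:Sun✓ 2230:Mon✓ 2231:Tue✓ 2232:Thu 2233:Fri 2234:Sat 2235:Sun✓ 2236:Tue✓
Years with five Tuesdays: 2207, 2208, 2212, 2213, 2214, 2218, 2219, 2224, 2225, 2229, 2230, 2231, 2235, 2236 → 14.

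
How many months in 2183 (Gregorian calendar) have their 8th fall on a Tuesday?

Check the 8th of each month of 2183: Jan 8: Wed, Feb 8: Sat, Mar 8: Sat, Apr 8: Tue, May 8: Thu, Jun 8: Sun, Jul 8: Tue, Aug 8: Fri, Sep 8: Mon, Oct 8: Wed, Nov 8: Sat, Dec 8: Mon.
Tuesday occurs in April, July — 2 months.

2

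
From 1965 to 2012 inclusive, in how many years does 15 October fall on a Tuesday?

6

Track 15 October's weekday year by year (advancing +1, or +2 across a Feb 29):
  1965: Fri  1966: Sat (+1)  1967: Sun (+1)  1968: Tue (+2) ✓  1969: Wed (+1)
  1970: Thu (+1)  1971: Fri (+1)  1972: Sun (+2)  1973: Mon (+1)  1974: Tue (+1) ✓
  1975: Wed (+1)  1976: Fri (+2)  1977: Sat (+1)  1978: Sun (+1)  … (20 more years) …
  1999: Fri (+1)  2000: Sun (+2)  2001: Mon (+1)  2002: Tue (+1) ✓  2003: Wed (+1)
  2004: Fri (+2)  2005: Sat (+1)  2006: Sun (+1)  2007: Mon (+1)  2008: Wed (+2)
  2009: Thu (+1)  2010: Fri (+1)  2011: Sat (+1)  2012: Mon (+2)
Tuesday years: 1968, 1974, 1985, 1991, 1996, 2002 — 6 in total.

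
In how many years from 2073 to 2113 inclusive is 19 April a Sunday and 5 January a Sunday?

1

Check each year's weekday for 19 April and 5 January:
  2073: Wed/Thu  2074: Thu/Fri  2075: Fri/Sat  2076: Sun/Sun ✓  2077: Mon/Tue  2078: Tue/Wed  2079: Wed/Thu  2080: Fri/Fri  2081: Sat/Sun  2082: Sun/Mon  2083: Mon/Tue  2084: Wed/Wed  2085: Thu/Fri  2086: Fri/Sat  …(13 more)…  2100: Mon/Tue  2101: Tue/Wed  2102: Wed/Thu  2103: Thu/Fri  2104: Sat/Sat  2105: Sun/Mon  2106: Mon/Tue  2107: Tue/Wed  2108: Thu/Thu  2109: Fri/Sat  2110: Sat/Sun  2111: Sun/Mon  2112: Tue/Tue  2113: Wed/Thu
Both conditions hold in: 2076 — 1.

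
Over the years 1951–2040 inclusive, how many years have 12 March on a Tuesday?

Track 12 March's weekday year by year (advancing +1, or +2 across a Feb 29):
  1951: Mon  1952: Wed (+2)  1953: Thu (+1)  1954: Fri (+1)  1955: Sat (+1)
  1956: Mon (+2)  1957: Tue (+1) ✓  1958: Wed (+1)  1959: Thu (+1)  1960: Sat (+2)
  1961: Sun (+1)  1962: Mon (+1)  1963: Tue (+1) ✓  1964: Thu (+2)  … (62 more years) …
  2027: Fri (+1)  2028: Sun (+2)  2029: Mon (+1)  2030: Tue (+1) ✓  2031: Wed (+1)
  2032: Fri (+2)  2033: Sat (+1)  2034: Sun (+1)  2035: Mon (+1)  2036: Wed (+2)
  2037: Thu (+1)  2038: Fri (+1)  2039: Sat (+1)  2040: Mon (+2)
Tuesday years: 1957, 1963, 1968, 1974, 1985, 1991, 1996, 2002, 2013, 2019, 2024, 2030 — 12 in total.

12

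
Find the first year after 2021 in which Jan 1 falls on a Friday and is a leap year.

Jan 1 advances by 2 weekdays after a leap year and by 1 after a common year.
2021: Jan 1 is Friday.
2022: Saturday
2023: Sunday
2024: Monday (leap)
2025: Wednesday
2026: Thursday
2027: Friday
2028: Saturday (leap)
2029: Monday
2030: Tuesday
2031: Wednesday
2032: Thursday (leap)
2033: Saturday
2034: Sunday
2035: Monday
2036: Tuesday (leap)
2037: Thursday
2038: Friday
2039: Saturday
2040: Sunday (leap)
2041: Tuesday
2042: Wednesday
2043: Thursday
2044: Friday (leap)
2044 begins on a Friday and is a leap year.

2044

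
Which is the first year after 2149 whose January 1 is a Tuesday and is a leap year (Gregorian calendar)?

2160

Jan 1 advances by 2 weekdays after a leap year and by 1 after a common year.
2149: Jan 1 is Wednesday.
2150: Thursday
2151: Friday
2152: Saturday (leap)
2153: Monday
2154: Tuesday
2155: Wednesday
2156: Thursday (leap)
2157: Saturday
2158: Sunday
2159: Monday
2160: Tuesday (leap)
2160 begins on a Tuesday and is a leap year.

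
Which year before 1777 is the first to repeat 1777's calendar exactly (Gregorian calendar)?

Two years share a calendar iff Jan 1 falls on the same weekday and both are leap or both are common. 1777: Jan 1 is Wednesday, common year.
1776: Jan 1 Monday, leap
1775: Jan 1 Sunday, common
1774: Jan 1 Saturday, common
1773: Jan 1 Friday, common
1772: Jan 1 Wednesday, leap
1771: Jan 1 Tuesday, common
1770: Jan 1 Monday, common
1769: Jan 1 Sunday, common
1768: Jan 1 Friday, leap
1767: Jan 1 Thursday, common
1766: Jan 1 Wednesday, common
1766 matches on both conditions.

1766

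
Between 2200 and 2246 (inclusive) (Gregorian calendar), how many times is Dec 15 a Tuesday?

8

Track Dec 15's weekday year by year (advancing +1, or +2 across a Feb 29):
  2200: Mon  2201: Tue (+1) ✓  2202: Wed (+1)  2203: Thu (+1)  2204: Sat (+2)
  2205: Sun (+1)  2206: Mon (+1)  2207: Tue (+1) ✓  2208: Thu (+2)  2209: Fri (+1)
  2210: Sat (+1)  2211: Sun (+1)  2212: Tue (+2) ✓  2213: Wed (+1)  … (19 more years) …
  2233: Sun (+1)  2234: Mon (+1)  2235: Tue (+1) ✓  2236: Thu (+2)  2237: Fri (+1)
  2238: Sat (+1)  2239: Sun (+1)  2240: Tue (+2) ✓  2241: Wed (+1)  2242: Thu (+1)
  2243: Fri (+1)  2244: Sun (+2)  2245: Mon (+1)  2246: Tue (+1) ✓
Tuesday years: 2201, 2207, 2212, 2218, 2229, 2235, 2240, 2246 — 8 in total.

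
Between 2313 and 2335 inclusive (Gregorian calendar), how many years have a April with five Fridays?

6

April has 30 days; it has five Fridays when Friday falls among the first (month-length − 28) days — i.e. when April 1 is one of Friday/Thursday.
April 1 by year: 2313:Tue 2314:Wed 2315:Thu✓ 2316:Sat 2317:Sun 2318:Mon 2319:Tue 2320:Thu✓ 2321:Fri✓ 2322:Sat 2323:Sun 2324:Tue 2325:Wed 2326:Thu✓ 2327:Fri✓ 2328:Sun 2329:Mon 2330:Tue 2331:Wed 2332:Fri✓ 2333:Sat 2334:Sun 2335:Mon
Years with five Fridays: 2315, 2320, 2321, 2326, 2327, 2332 → 6.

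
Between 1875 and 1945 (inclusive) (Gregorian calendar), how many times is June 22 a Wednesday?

Track June 22's weekday year by year (advancing +1, or +2 across a Feb 29):
  1875: Tue  1876: Thu (+2)  1877: Fri (+1)  1878: Sat (+1)  1879: Sun (+1)
  1880: Tue (+2)  1881: Wed (+1) ✓  1882: Thu (+1)  1883: Fri (+1)  1884: Sun (+2)
  1885: Mon (+1)  1886: Tue (+1)  1887: Wed (+1) ✓  1888: Fri (+2)  … (43 more years) …
  1932: Wed (+2) ✓  1933: Thu (+1)  1934: Fri (+1)  1935: Sat (+1)  1936: Mon (+2)
  1937: Tue (+1)  1938: Wed (+1) ✓  1939: Thu (+1)  1940: Sat (+2)  1941: Sun (+1)
  1942: Mon (+1)  1943: Tue (+1)  1944: Thu (+2)  1945: Fri (+1)
Wednesday years: 1881, 1887, 1892, 1898, 1904, 1910, 1921, 1927, 1932, 1938 — 10 in total.

10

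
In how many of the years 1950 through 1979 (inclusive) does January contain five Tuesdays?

14

January has 31 days; it has five Tuesdays when Tuesday falls among the first (month-length − 28) days — i.e. when January 1 is one of Tuesday/Monday/Sunday.
January 1 by year: 1950:Sun✓ 1951:Mon✓ 1952:Tue✓ 1953:Thu 1954:Fri 1955:Sat 1956:Sun✓ 1957:Tue✓ 1958:Wed 1959:Thu 1960:Fri 1961:Sun✓ 1962:Mon✓ 1963:Tue✓ 1964:Wed 1965:Fri 1966:Sat 1967:Sun✓ 1968:Mon✓ 1969:Wed 1970:Thu 1971:Fri 1972:Sat 1973:Mon✓ 1974:Tue✓ 1975:Wed 1976:Thu 1977:Sat 1978:Sun✓ 1979:Mon✓
Years with five Tuesdays: 1950, 1951, 1952, 1956, 1957, 1961, 1962, 1963, 1967, 1968, 1973, 1974, 1978, 1979 → 14.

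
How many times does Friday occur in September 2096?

September 2096 has 30 days and begins on Saturday.
The first Friday is September 7.
Fridays fall on 7, 14, 21, 28 — that's 4.

4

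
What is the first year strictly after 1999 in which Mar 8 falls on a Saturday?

From one year to the next, a fixed date's weekday advances by 1, or by 2 when a Feb 29 lies between the two dates.
1999: March 8 is Monday.
2000: Wednesday (+2)
2001: Thursday (+1)
2002: Friday (+1)
2003: Saturday (+1)
Mar 8 falls on a Saturday in 2003.

2003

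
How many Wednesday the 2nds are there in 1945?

1

Check the 2nd of each month of 1945: Jan 2: Tue, Feb 2: Fri, Mar 2: Fri, Apr 2: Mon, May 2: Wed, Jun 2: Sat, Jul 2: Mon, Aug 2: Thu, Sep 2: Sun, Oct 2: Tue, Nov 2: Fri, Dec 2: Sun.
Wednesday occurs in May — 1 month.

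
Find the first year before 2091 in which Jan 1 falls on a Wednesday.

2087

Jan 1 advances by 2 weekdays after a leap year and by 1 after a common year.
2091: Jan 1 is Monday.
2090: Sunday
2089: Saturday
2088: Thursday (leap)
2087: Wednesday
2087 begins on a Wednesday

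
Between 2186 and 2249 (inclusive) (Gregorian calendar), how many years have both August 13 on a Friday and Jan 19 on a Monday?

1

Check each year's weekday for August 13 and Jan 19:
  2186: Sun/Thu  2187: Mon/Fri  2188: Wed/Sat  2189: Thu/Mon  2190: Fri/Tue  2191: Sat/Wed  2192: Mon/Thu  2193: Tue/Sat  2194: Wed/Sun  2195: Thu/Mon  2196: Sat/Tue  2197: Sun/Thu  2198: Mon/Fri  2199: Tue/Sat  …(36 more)…  2236: Sat/Tue  2237: Sun/Thu  2238: Mon/Fri  2239: Tue/Sat  2240: Thu/Sun  2241: Fri/Tue  2242: Sat/Wed  2243: Sun/Thu  2244: Tue/Fri  2245: Wed/Sun  2246: Thu/Mon  2247: Fri/Tue  2248: Sun/Wed  2249: Mon/Fri
Both conditions hold in: 2224 — 1.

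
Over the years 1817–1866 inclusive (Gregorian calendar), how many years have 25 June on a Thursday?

Track 25 June's weekday year by year (advancing +1, or +2 across a Feb 29):
  1817: Wed  1818: Thu (+1) ✓  1819: Fri (+1)  1820: Sun (+2)  1821: Mon (+1)
  1822: Tue (+1)  1823: Wed (+1)  1824: Fri (+2)  1825: Sat (+1)  1826: Sun (+1)
  1827: Mon (+1)  1828: Wed (+2)  1829: Thu (+1) ✓  1830: Fri (+1)  … (22 more years) …
  1853: Sat (+1)  1854: Sun (+1)  1855: Mon (+1)  1856: Wed (+2)  1857: Thu (+1) ✓
  1858: Fri (+1)  1859: Sat (+1)  1860: Mon (+2)  1861: Tue (+1)  1862: Wed (+1)
  1863: Thu (+1) ✓  1864: Sat (+2)  1865: Sun (+1)  1866: Mon (+1)
Thursday years: 1818, 1829, 1835, 1840, 1846, 1857, 1863 — 7 in total.

7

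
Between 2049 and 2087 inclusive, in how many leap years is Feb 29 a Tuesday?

Leap years in 2049–2087: 9 of them.
Feb 29 weekday advances by 5 (mod 7) from one leap year to the next four years later (or differs when a century non-leap intervenes).
Leap-day weekdays: 2052:Thu 2056:Tue✓ 2060:Sun 2064:Fri 2068:Wed 2072:Mon 2076:Sat 2080:Thu 2084:Tue✓
Tuesday: 2056, 2084 → 2.

2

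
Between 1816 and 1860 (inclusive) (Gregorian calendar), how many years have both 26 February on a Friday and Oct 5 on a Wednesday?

1

Check each year's weekday for 26 February and Oct 5:
  1816: Mon/Sat  1817: Wed/Sun  1818: Thu/Mon  1819: Fri/Tue  1820: Sat/Thu  1821: Mon/Fri  1822: Tue/Sat  1823: Wed/Sun  1824: Thu/Tue  1825: Sat/Wed  1826: Sun/Thu  1827: Mon/Fri  1828: Tue/Sun  1829: Thu/Mon  …(17 more)…  1847: Fri/Tue  1848: Sat/Thu  1849: Mon/Fri  1850: Tue/Sat  1851: Wed/Sun  1852: Thu/Tue  1853: Sat/Wed  1854: Sun/Thu  1855: Mon/Fri  1856: Tue/Sun  1857: Thu/Mon  1858: Fri/Tue  1859: Sat/Wed  1860: Sun/Fri
Both conditions hold in: 1836 — 1.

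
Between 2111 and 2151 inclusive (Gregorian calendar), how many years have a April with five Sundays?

11

April has 30 days; it has five Sundays when Sunday falls among the first (month-length − 28) days — i.e. when April 1 is one of Sunday/Saturday.
April 1 by year: 2111:Wed 2112:Fri 2113:Sat✓ 2114:Sun✓ 2115:Mon 2116:Wed 2117:Thu 2118:Fri 2119:Sat✓ 2120:Mon 2121:Tue 2122:Wed 2123:Thu 2124:Sat✓ 2125:Sun✓ …(11 more)… 2137:Mon 2138:Tue 2139:Wed 2140:Fri 2141:Sat✓ 2142:Sun✓ 2143:Mon 2144:Wed 2145:Thu 2146:Fri 2147:Sat✓ 2148:Mon 2149:Tue 2150:Wed 2151:Thu
Years with five Sundays: 2113, 2114, 2119, 2124, 2125, 2130, 2131, 2136, 2141, 2142, 2147 → 11.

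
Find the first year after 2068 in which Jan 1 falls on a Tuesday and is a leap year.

Jan 1 advances by 2 weekdays after a leap year and by 1 after a common year.
2068: Jan 1 is Sunday (leap).
2069: Tuesday
2070: Wednesday
2071: Thursday
2072: Friday (leap)
2073: Sunday
2074: Monday
2075: Tuesday
2076: Wednesday (leap)
2077: Friday
2078: Saturday
2079: Sunday
2080: Monday (leap)
2081: Wednesday
2082: Thursday
2083: Friday
2084: Saturday (leap)
2085: Monday
2086: Tuesday
2087: Wednesday
2088: Thursday (leap)
2089: Saturday
2090: Sunday
2091: Monday
2092: Tuesday (leap)
2092 begins on a Tuesday and is a leap year.

2092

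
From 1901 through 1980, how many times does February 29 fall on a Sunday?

Leap years in 1901–1980: 20 of them.
Feb 29 weekday advances by 5 (mod 7) from one leap year to the next four years later (or differs when a century non-leap intervenes).
Leap-day weekdays: 1904:Mon 1908:Sat 1912:Thu 1916:Tue 1920:Sun✓ 1924:Fri 1928:Wed 1932:Mon 1936:Sat 1940:Thu 1944:Tue 1948:Sun✓ 1952:Fri 1956:Wed 1960:Mon 1964:Sat 1968:Thu 1972:Tue 1976:Sun✓ 1980:Fri
Sunday: 1920, 1948, 1976 → 3.

3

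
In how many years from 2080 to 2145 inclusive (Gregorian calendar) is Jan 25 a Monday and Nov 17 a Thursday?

2

Check each year's weekday for Jan 25 and Nov 17:
  2080: Thu/Sun  2081: Sat/Mon  2082: Sun/Tue  2083: Mon/Wed  2084: Tue/Fri  2085: Thu/Sat  2086: Fri/Sun  2087: Sat/Mon  2088: Sun/Wed  2089: Tue/Thu  2090: Wed/Fri  2091: Thu/Sat  2092: Fri/Mon  2093: Sun/Tue  …(38 more)…  2132: Fri/Mon  2133: Sun/Tue  2134: Mon/Wed  2135: Tue/Thu  2136: Wed/Sat  2137: Fri/Sun  2138: Sat/Mon  2139: Sun/Tue  2140: Mon/Thu ✓  2141: Wed/Fri  2142: Thu/Sat  2143: Fri/Sun  2144: Sat/Tue  2145: Mon/Wed
Both conditions hold in: 2112, 2140 — 2.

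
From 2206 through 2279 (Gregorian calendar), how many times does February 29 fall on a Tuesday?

3

Leap years in 2206–2279: 18 of them.
Feb 29 weekday advances by 5 (mod 7) from one leap year to the next four years later (or differs when a century non-leap intervenes).
Leap-day weekdays: 2208:Mon 2212:Sat 2216:Thu 2220:Tue✓ 2224:Sun 2228:Fri 2232:Wed 2236:Mon 2240:Sat 2244:Thu 2248:Tue✓ 2252:Sun 2256:Fri 2260:Wed 2264:Mon 2268:Sat 2272:Thu 2276:Tue✓
Tuesday: 2220, 2248, 2276 → 3.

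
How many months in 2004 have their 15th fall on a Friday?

Check the 15th of each month of 2004: Jan 15: Thu, Feb 15: Sun, Mar 15: Mon, Apr 15: Thu, May 15: Sat, Jun 15: Tue, Jul 15: Thu, Aug 15: Sun, Sep 15: Wed, Oct 15: Fri, Nov 15: Mon, Dec 15: Wed.
Friday occurs in October — 1 month.

1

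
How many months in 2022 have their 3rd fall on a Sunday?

2

Check the 3rd of each month of 2022: Jan 3: Mon, Feb 3: Thu, Mar 3: Thu, Apr 3: Sun, May 3: Tue, Jun 3: Fri, Jul 3: Sun, Aug 3: Wed, Sep 3: Sat, Oct 3: Mon, Nov 3: Thu, Dec 3: Sat.
Sunday occurs in April, July — 2 months.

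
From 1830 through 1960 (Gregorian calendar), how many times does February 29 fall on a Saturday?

Leap years in 1830–1960: 32 of them.
Feb 29 weekday advances by 5 (mod 7) from one leap year to the next four years later (or differs when a century non-leap intervenes).
Leap-day weekdays: 1832:Wed 1836:Mon 1840:Sat✓ 1844:Thu 1848:Tue 1852:Sun 1856:Fri 1860:Wed 1864:Mon 1868:Sat✓ 1872:Thu 1876:Tue 1880:Sun …(6 more)… 1912:Thu 1916:Tue 1920:Sun 1924:Fri 1928:Wed 1932:Mon 1936:Sat✓ 1940:Thu 1944:Tue 1948:Sun 1952:Fri 1956:Wed 1960:Mon
Saturday: 1840, 1868, 1896, 1908, 1936 → 5.

5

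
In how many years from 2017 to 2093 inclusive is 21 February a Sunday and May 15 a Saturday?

Check each year's weekday for 21 February and May 15:
  2017: Tue/Mon  2018: Wed/Tue  2019: Thu/Wed  2020: Fri/Fri  2021: Sun/Sat ✓  2022: Mon/Sun  2023: Tue/Mon  2024: Wed/Wed  2025: Fri/Thu  2026: Sat/Fri  2027: Sun/Sat ✓  2028: Mon/Mon  2029: Wed/Tue  2030: Thu/Wed  …(49 more)…  2080: Wed/Wed  2081: Fri/Thu  2082: Sat/Fri  2083: Sun/Sat ✓  2084: Mon/Mon  2085: Wed/Tue  2086: Thu/Wed  2087: Fri/Thu  2088: Sat/Sat  2089: Mon/Sun  2090: Tue/Mon  2091: Wed/Tue  2092: Thu/Thu  2093: Sat/Fri
Both conditions hold in: 2021, 2027, 2038, 2049, 2055, 2066, 2077, 2083 — 8.

8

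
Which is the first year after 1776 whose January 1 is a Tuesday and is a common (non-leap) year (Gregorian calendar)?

Jan 1 advances by 2 weekdays after a leap year and by 1 after a common year.
1776: Jan 1 is Monday (leap).
1777: Wednesday
1778: Thursday
1779: Friday
1780: Saturday (leap)
1781: Monday
1782: Tuesday
1782 begins on a Tuesday and is a common year.

1782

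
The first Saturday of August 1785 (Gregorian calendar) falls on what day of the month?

6

August 1, 1785 is a Monday, so the first Saturday is the 6th.
The first Saturday is 6 + 0 = 6.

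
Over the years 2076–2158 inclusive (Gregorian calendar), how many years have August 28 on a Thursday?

12

Track August 28's weekday year by year (advancing +1, or +2 across a Feb 29):
  2076: Fri  2077: Sat (+1)  2078: Sun (+1)  2079: Mon (+1)  2080: Wed (+2)
  2081: Thu (+1) ✓  2082: Fri (+1)  2083: Sat (+1)  2084: Mon (+2)  2085: Tue (+1)
  2086: Wed (+1)  2087: Thu (+1) ✓  2088: Sat (+2)  2089: Sun (+1)  … (55 more years) …
  2145: Sat (+1)  2146: Sun (+1)  2147: Mon (+1)  2148: Wed (+2)  2149: Thu (+1) ✓
  2150: Fri (+1)  2151: Sat (+1)  2152: Mon (+2)  2153: Tue (+1)  2154: Wed (+1)
  2155: Thu (+1) ✓  2156: Sat (+2)  2157: Sun (+1)  2158: Mon (+1)
Thursday years: 2081, 2087, 2092, 2098, 2104, 2110, 2121, 2127, 2132, 2138, 2149, 2155 — 12 in total.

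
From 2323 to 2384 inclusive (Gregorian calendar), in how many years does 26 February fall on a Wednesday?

8

Track 26 February's weekday year by year (advancing +1, or +2 across a Feb 29):
  2323: Mon  2324: Tue (+1)  2325: Thu (+2)  2326: Fri (+1)  2327: Sat (+1)
  2328: Sun (+1)  2329: Tue (+2)  2330: Wed (+1) ✓  2331: Thu (+1)  2332: Fri (+1)
  2333: Sun (+2)  2334: Mon (+1)  2335: Tue (+1)  2336: Wed (+1) ✓  … (34 more years) …
  2371: Fri (+1)  2372: Sat (+1)  2373: Mon (+2)  2374: Tue (+1)  2375: Wed (+1) ✓
  2376: Thu (+1)  2377: Sat (+2)  2378: Sun (+1)  2379: Mon (+1)  2380: Tue (+1)
  2381: Thu (+2)  2382: Fri (+1)  2383: Sat (+1)  2384: Sun (+1)
Wednesday years: 2330, 2336, 2341, 2347, 2358, 2364, 2369, 2375 — 8 in total.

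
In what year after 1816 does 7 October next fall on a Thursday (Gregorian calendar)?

1819

From one year to the next, a fixed date's weekday advances by 1, or by 2 when a Feb 29 lies between the two dates.
1816: October 7 is Monday.
1817: Tuesday (+1)
1818: Wednesday (+1)
1819: Thursday (+1)
7 October falls on a Thursday in 1819.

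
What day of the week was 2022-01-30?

January 1, 2022 is a Saturday.
January 30 is day 30 of the year, i.e. 29 days after Jan 1.
29 mod 7 = 1, so advance 1 weekday from Saturday: Sunday.

Sunday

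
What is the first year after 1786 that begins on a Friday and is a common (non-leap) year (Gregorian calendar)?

Jan 1 advances by 2 weekdays after a leap year and by 1 after a common year.
1786: Jan 1 is Sunday.
1787: Monday
1788: Tuesday (leap)
1789: Thursday
1790: Friday
1790 begins on a Friday and is a common year.

1790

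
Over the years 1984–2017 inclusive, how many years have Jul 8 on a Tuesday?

5

Track Jul 8's weekday year by year (advancing +1, or +2 across a Feb 29):
  1984: Sun  1985: Mon (+1)  1986: Tue (+1) ✓  1987: Wed (+1)  1988: Fri (+2)
  1989: Sat (+1)  1990: Sun (+1)  1991: Mon (+1)  1992: Wed (+2)  1993: Thu (+1)
  1994: Fri (+1)  1995: Sat (+1)  1996: Mon (+2)  1997: Tue (+1) ✓  … (6 more years) …
  2004: Thu (+2)  2005: Fri (+1)  2006: Sat (+1)  2007: Sun (+1)  2008: Tue (+2) ✓
  2009: Wed (+1)  2010: Thu (+1)  2011: Fri (+1)  2012: Sun (+2)  2013: Mon (+1)
  2014: Tue (+1) ✓  2015: Wed (+1)  2016: Fri (+2)  2017: Sat (+1)
Tuesday years: 1986, 1997, 2003, 2008, 2014 — 5 in total.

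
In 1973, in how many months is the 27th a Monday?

1

Check the 27th of each month of 1973: Jan 27: Sat, Feb 27: Tue, Mar 27: Tue, Apr 27: Fri, May 27: Sun, Jun 27: Wed, Jul 27: Fri, Aug 27: Mon, Sep 27: Thu, Oct 27: Sat, Nov 27: Tue, Dec 27: Thu.
Monday occurs in August — 1 month.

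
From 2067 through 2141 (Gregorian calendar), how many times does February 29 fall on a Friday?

Leap years in 2067–2141: 18 of them.
Feb 29 weekday advances by 5 (mod 7) from one leap year to the next four years later (or differs when a century non-leap intervenes).
Leap-day weekdays: 2068:Wed 2072:Mon 2076:Sat 2080:Thu 2084:Tue 2088:Sun 2092:Fri✓ 2096:Wed 2104:Fri✓ 2108:Wed 2112:Mon 2116:Sat 2120:Thu 2124:Tue 2128:Sun 2132:Fri✓ 2136:Wed 2140:Mon
Friday: 2092, 2104, 2132 → 3.

3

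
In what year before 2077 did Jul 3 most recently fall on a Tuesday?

From one year to the next, a fixed date's weekday advances by 1, or by 2 when a Feb 29 lies between the two dates.
2077: July 3 is Saturday.
2076: Friday (−1)
2075: Wednesday (−2)
2074: Tuesday (−1)
Jul 3 falls on a Tuesday in 2074.

2074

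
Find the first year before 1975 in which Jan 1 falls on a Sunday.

Jan 1 advances by 2 weekdays after a leap year and by 1 after a common year.
1975: Jan 1 is Wednesday.
1974: Tuesday
1973: Monday
1972: Saturday (leap)
1971: Friday
1970: Thursday
1969: Wednesday
1968: Monday (leap)
1967: Sunday
1967 begins on a Sunday

1967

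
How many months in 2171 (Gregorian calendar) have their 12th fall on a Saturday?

2

Check the 12th of each month of 2171: Jan 12: Sat, Feb 12: Tue, Mar 12: Tue, Apr 12: Fri, May 12: Sun, Jun 12: Wed, Jul 12: Fri, Aug 12: Mon, Sep 12: Thu, Oct 12: Sat, Nov 12: Tue, Dec 12: Thu.
Saturday occurs in January, October — 2 months.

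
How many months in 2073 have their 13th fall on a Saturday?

1

Check the 13th of each month of 2073: Jan 13: Fri, Feb 13: Mon, Mar 13: Mon, Apr 13: Thu, May 13: Sat, Jun 13: Tue, Jul 13: Thu, Aug 13: Sun, Sep 13: Wed, Oct 13: Fri, Nov 13: Mon, Dec 13: Wed.
Saturday occurs in May — 1 month.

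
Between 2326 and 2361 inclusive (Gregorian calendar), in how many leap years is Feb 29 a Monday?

2

Leap years in 2326–2361: 9 of them.
Feb 29 weekday advances by 5 (mod 7) from one leap year to the next four years later (or differs when a century non-leap intervenes).
Leap-day weekdays: 2328:Wed 2332:Mon✓ 2336:Sat 2340:Thu 2344:Tue 2348:Sun 2352:Fri 2356:Wed 2360:Mon✓
Monday: 2332, 2360 → 2.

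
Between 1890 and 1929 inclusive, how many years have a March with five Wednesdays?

March has 31 days; it has five Wednesdays when Wednesday falls among the first (month-length − 28) days — i.e. when March 1 is one of Wednesday/Tuesday/Monday.
March 1 by year: 1890:Sat 1891:Sun 1892:Tue✓ 1893:Wed✓ 1894:Thu 1895:Fri 1896:Sun 1897:Mon✓ 1898:Tue✓ 1899:Wed✓ 1900:Thu 1901:Fri 1902:Sat 1903:Sun 1904:Tue✓ …(10 more)… 1915:Mon✓ 1916:Wed✓ 1917:Thu 1918:Fri 1919:Sat 1920:Mon✓ 1921:Tue✓ 1922:Wed✓ 1923:Thu 1924:Sat 1925:Sun 1926:Mon✓ 1927:Tue✓ 1928:Thu 1929:Fri
Years with five Wednesdays: 1892, 1893, 1897, 1898, 1899, 1904, 1905, 1909, 1910, 1911, 1915, 1916, 1920, 1921, 1922, 1926, 1927 → 17.

17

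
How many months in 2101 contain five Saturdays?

A month of length L has five Saturdays iff its first Saturday is on day ≤ L−28 (so day 1–3 in a 31-day month, 1–2 in a 30-day month, day 1 in a leap February).
Checking each month of 2101: Jan starts Sat (31d) ✓; Feb starts Tue (28d); Mar starts Tue (31d); Apr starts Fri (30d) ✓; May starts Sun (31d); Jun starts Wed (30d); Jul starts Fri (31d) ✓; Aug starts Mon (31d); Sep starts Thu (30d); Oct starts Sat (31d) ✓; Nov starts Tue (30d); Dec starts Thu (31d) ✓.
Five-Saturday months: January, April, July, October, December → 5.

5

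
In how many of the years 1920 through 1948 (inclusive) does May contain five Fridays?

12

May has 31 days; it has five Fridays when Friday falls among the first (month-length − 28) days — i.e. when May 1 is one of Friday/Thursday/Wednesday.
May 1 by year: 1920:Sat 1921:Sun 1922:Mon 1923:Tue 1924:Thu✓ 1925:Fri✓ 1926:Sat 1927:Sun 1928:Tue 1929:Wed✓ 1930:Thu✓ 1931:Fri✓ 1932:Sun 1933:Mon 1934:Tue 1935:Wed✓ 1936:Fri✓ 1937:Sat 1938:Sun 1939:Mon 1940:Wed✓ 1941:Thu✓ 1942:Fri✓ 1943:Sat 1944:Mon 1945:Tue 1946:Wed✓ 1947:Thu✓ 1948:Sat
Years with five Fridays: 1924, 1925, 1929, 1930, 1931, 1935, 1936, 1940, 1941, 1942, 1946, 1947 → 12.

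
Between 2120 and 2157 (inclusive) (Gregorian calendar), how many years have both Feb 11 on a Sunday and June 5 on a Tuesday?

Check each year's weekday for Feb 11 and June 5:
  2120: Sun/Wed  2121: Tue/Thu  2122: Wed/Fri  2123: Thu/Sat  2124: Fri/Mon  2125: Sun/Tue ✓  2126: Mon/Wed  2127: Tue/Thu  2128: Wed/Sat  2129: Fri/Sun  2130: Sat/Mon  2131: Sun/Tue ✓  2132: Mon/Thu  2133: Wed/Fri  …(10 more)…  2144: Tue/Fri  2145: Thu/Sat  2146: Fri/Sun  2147: Sat/Mon  2148: Sun/Wed  2149: Tue/Thu  2150: Wed/Fri  2151: Thu/Sat  2152: Fri/Mon  2153: Sun/Tue ✓  2154: Mon/Wed  2155: Tue/Thu  2156: Wed/Sat  2157: Fri/Sun
Both conditions hold in: 2125, 2131, 2142, 2153 — 4.

4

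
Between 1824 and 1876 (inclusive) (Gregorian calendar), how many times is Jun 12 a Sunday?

8

Track Jun 12's weekday year by year (advancing +1, or +2 across a Feb 29):
  1824: Sat  1825: Sun (+1) ✓  1826: Mon (+1)  1827: Tue (+1)  1828: Thu (+2)
  1829: Fri (+1)  1830: Sat (+1)  1831: Sun (+1) ✓  1832: Tue (+2)  1833: Wed (+1)
  1834: Thu (+1)  1835: Fri (+1)  1836: Sun (+2) ✓  1837: Mon (+1)  … (25 more years) …
  1863: Fri (+1)  1864: Sun (+2) ✓  1865: Mon (+1)  1866: Tue (+1)  1867: Wed (+1)
  1868: Fri (+2)  1869: Sat (+1)  1870: Sun (+1) ✓  1871: Mon (+1)  1872: Wed (+2)
  1873: Thu (+1)  1874: Fri (+1)  1875: Sat (+1)  1876: Mon (+2)
Sunday years: 1825, 1831, 1836, 1842, 1853, 1859, 1864, 1870 — 8 in total.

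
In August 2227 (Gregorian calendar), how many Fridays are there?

August 2227 has 31 days and begins on Wednesday.
The first Friday is August 3.
Fridays fall on 3, 10, 17, 24, 31 — that's 5.

5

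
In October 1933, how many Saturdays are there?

4

October 1933 has 31 days and begins on Sunday.
The first Saturday is October 7.
Saturdays fall on 7, 14, 21, 28 — that's 4.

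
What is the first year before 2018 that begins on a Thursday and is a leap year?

Jan 1 advances by 2 weekdays after a leap year and by 1 after a common year.
2018: Jan 1 is Monday.
2017: Sunday
2016: Friday (leap)
2015: Thursday
2014: Wednesday
2013: Tuesday
2012: Sunday (leap)
2011: Saturday
2010: Friday
2009: Thursday
2008: Tuesday (leap)
2007: Monday
2006: Sunday
2005: Saturday
2004: Thursday (leap)
2004 begins on a Thursday and is a leap year.

2004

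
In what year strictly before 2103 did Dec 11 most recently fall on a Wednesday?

From one year to the next, a fixed date's weekday advances by 1, or by 2 when a Feb 29 lies between the two dates.
2103: December 11 is Tuesday.
2102: Monday (−1)
2101: Sunday (−1)
2100: Saturday (−1)
2099: Friday (−1)
2098: Thursday (−1)
2097: Wednesday (−1)
Dec 11 falls on a Wednesday in 2097.

2097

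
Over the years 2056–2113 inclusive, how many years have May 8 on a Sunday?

Track May 8's weekday year by year (advancing +1, or +2 across a Feb 29):
  2056: Mon  2057: Tue (+1)  2058: Wed (+1)  2059: Thu (+1)  2060: Sat (+2)
  2061: Sun (+1) ✓  2062: Mon (+1)  2063: Tue (+1)  2064: Thu (+2)  2065: Fri (+1)
  2066: Sat (+1)  2067: Sun (+1) ✓  2068: Tue (+2)  2069: Wed (+1)  … (30 more years) …
  2100: Sat (+1)  2101: Sun (+1) ✓  2102: Mon (+1)  2103: Tue (+1)  2104: Thu (+2)
  2105: Fri (+1)  2106: Sat (+1)  2107: Sun (+1) ✓  2108: Tue (+2)  2109: Wed (+1)
  2110: Thu (+1)  2111: Fri (+1)  2112: Sun (+2) ✓  2113: Mon (+1)
Sunday years: 2061, 2067, 2072, 2078, 2089, 2095, 2101, 2107, 2112 — 9 in total.

9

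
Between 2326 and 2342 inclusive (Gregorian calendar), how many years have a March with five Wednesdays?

March has 31 days; it has five Wednesdays when Wednesday falls among the first (month-length − 28) days — i.e. when March 1 is one of Wednesday/Tuesday/Monday.
March 1 by year: 2326:Mon✓ 2327:Tue✓ 2328:Thu 2329:Fri 2330:Sat 2331:Sun 2332:Tue✓ 2333:Wed✓ 2334:Thu 2335:Fri 2336:Sun 2337:Mon✓ 2338:Tue✓ 2339:Wed✓ 2340:Fri 2341:Sat 2342:Sun
Years with five Wednesdays: 2326, 2327, 2332, 2333, 2337, 2338, 2339 → 7.

7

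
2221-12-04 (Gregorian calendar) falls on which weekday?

Tuesday

January 1, 2221 is a Monday.
December 4 is day 338 of the year, i.e. 337 days after Jan 1.
337 mod 7 = 1, so advance 1 weekday from Monday: Tuesday.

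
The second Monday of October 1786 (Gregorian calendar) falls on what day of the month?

9

October 1, 1786 is a Sunday, so the first Monday is the 2nd.
The second Monday is 2 + 7 = 9.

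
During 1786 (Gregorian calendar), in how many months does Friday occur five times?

4

A month of length L has five Fridays iff its first Friday is on day ≤ L−28 (so day 1–3 in a 31-day month, 1–2 in a 30-day month, day 1 in a leap February).
Checking each month of 1786: Jan starts Sun (31d); Feb starts Wed (28d); Mar starts Wed (31d) ✓; Apr starts Sat (30d); May starts Mon (31d); Jun starts Thu (30d) ✓; Jul starts Sat (31d); Aug starts Tue (31d); Sep starts Fri (30d) ✓; Oct starts Sun (31d); Nov starts Wed (30d); Dec starts Fri (31d) ✓.
Five-Friday months: March, June, September, December → 4.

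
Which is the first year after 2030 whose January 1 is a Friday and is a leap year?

2044

Jan 1 advances by 2 weekdays after a leap year and by 1 after a common year.
2030: Jan 1 is Tuesday.
2031: Wednesday
2032: Thursday (leap)
2033: Saturday
2034: Sunday
2035: Monday
2036: Tuesday (leap)
2037: Thursday
2038: Friday
2039: Saturday
2040: Sunday (leap)
2041: Tuesday
2042: Wednesday
2043: Thursday
2044: Friday (leap)
2044 begins on a Friday and is a leap year.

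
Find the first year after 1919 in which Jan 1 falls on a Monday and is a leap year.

Jan 1 advances by 2 weekdays after a leap year and by 1 after a common year.
1919: Jan 1 is Wednesday.
1920: Thursday (leap)
1921: Saturday
1922: Sunday
1923: Monday
1924: Tuesday (leap)
1925: Thursday
1926: Friday
1927: Saturday
1928: Sunday (leap)
1929: Tuesday
1930: Wednesday
1931: Thursday
1932: Friday (leap)
1933: Sunday
1934: Monday
1935: Tuesday
1936: Wednesday (leap)
1937: Friday
1938: Saturday
1939: Sunday
1940: Monday (leap)
1940 begins on a Monday and is a leap year.

1940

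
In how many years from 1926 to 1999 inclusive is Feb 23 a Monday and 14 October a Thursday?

Check each year's weekday for Feb 23 and 14 October:
  1926: Tue/Thu  1927: Wed/Fri  1928: Thu/Sun  1929: Sat/Mon  1930: Sun/Tue  1931: Mon/Wed  1932: Tue/Fri  1933: Thu/Sat  1934: Fri/Sun  1935: Sat/Mon  1936: Sun/Wed  1937: Tue/Thu  1938: Wed/Fri  1939: Thu/Sat  …(46 more)…  1986: Sun/Tue  1987: Mon/Wed  1988: Tue/Fri  1989: Thu/Sat  1990: Fri/Sun  1991: Sat/Mon  1992: Sun/Wed  1993: Tue/Thu  1994: Wed/Fri  1995: Thu/Sat  1996: Fri/Mon  1997: Sun/Tue  1998: Mon/Wed  1999: Tue/Thu
Both conditions hold in: 1948, 1976 — 2.

2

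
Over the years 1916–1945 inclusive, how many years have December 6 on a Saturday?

Track December 6's weekday year by year (advancing +1, or +2 across a Feb 29):
  1916: Wed  1917: Thu (+1)  1918: Fri (+1)  1919: Sat (+1) ✓  1920: Mon (+2)
  1921: Tue (+1)  1922: Wed (+1)  1923: Thu (+1)  1924: Sat (+2) ✓  1925: Sun (+1)
  1926: Mon (+1)  1927: Tue (+1)  1928: Thu (+2)  1929: Fri (+1)  1930: Sat (+1) ✓
  1931: Sun (+1)  1932: Tue (+2)  1933: Wed (+1)  1934: Thu (+1)  1935: Fri (+1)
  1936: Sun (+2)  1937: Mon (+1)  1938: Tue (+1)  1939: Wed (+1)  1940: Fri (+2)
  1941: Sat (+1) ✓  1942: Sun (+1)  1943: Mon (+1)  1944: Wed (+2)  1945: Thu (+1)
Saturday years: 1919, 1924, 1930, 1941 — 4 in total.

4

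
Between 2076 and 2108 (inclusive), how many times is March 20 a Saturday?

Track March 20's weekday year by year (advancing +1, or +2 across a Feb 29):
  2076: Fri  2077: Sat (+1) ✓  2078: Sun (+1)  2079: Mon (+1)  2080: Wed (+2)
  2081: Thu (+1)  2082: Fri (+1)  2083: Sat (+1) ✓  2084: Mon (+2)  2085: Tue (+1)
  2086: Wed (+1)  2087: Thu (+1)  2088: Sat (+2) ✓  2089: Sun (+1)  … (5 more years) …
  2095: Sun (+1)  2096: Tue (+2)  2097: Wed (+1)  2098: Thu (+1)  2099: Fri (+1)
  2100: Sat (+1) ✓  2101: Sun (+1)  2102: Mon (+1)  2103: Tue (+1)  2104: Thu (+2)
  2105: Fri (+1)  2106: Sat (+1) ✓  2107: Sun (+1)  2108: Tue (+2)
Saturday years: 2077, 2083, 2088, 2094, 2100, 2106 — 6 in total.

6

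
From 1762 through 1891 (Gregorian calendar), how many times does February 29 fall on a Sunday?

Leap years in 1762–1891: 31 of them.
Feb 29 weekday advances by 5 (mod 7) from one leap year to the next four years later (or differs when a century non-leap intervenes).
Leap-day weekdays: 1764:Wed 1768:Mon 1772:Sat 1776:Thu 1780:Tue 1784:Sun✓ 1788:Fri 1792:Wed 1796:Mon 1804:Wed 1808:Mon 1812:Sat 1816:Thu …(5 more)… 1840:Sat 1844:Thu 1848:Tue 1852:Sun✓ 1856:Fri 1860:Wed 1864:Mon 1868:Sat 1872:Thu 1876:Tue 1880:Sun✓ 1884:Fri 1888:Wed
Sunday: 1784, 1824, 1852, 1880 → 4.

4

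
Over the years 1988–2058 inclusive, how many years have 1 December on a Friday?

11

Track 1 December's weekday year by year (advancing +1, or +2 across a Feb 29):
  1988: Thu  1989: Fri (+1) ✓  1990: Sat (+1)  1991: Sun (+1)  1992: Tue (+2)
  1993: Wed (+1)  1994: Thu (+1)  1995: Fri (+1) ✓  1996: Sun (+2)  1997: Mon (+1)
  1998: Tue (+1)  1999: Wed (+1)  2000: Fri (+2) ✓  2001: Sat (+1)  … (43 more years) …
  2045: Fri (+1) ✓  2046: Sat (+1)  2047: Sun (+1)  2048: Tue (+2)  2049: Wed (+1)
  2050: Thu (+1)  2051: Fri (+1) ✓  2052: Sun (+2)  2053: Mon (+1)  2054: Tue (+1)
  2055: Wed (+1)  2056: Fri (+2) ✓  2057: Sat (+1)  2058: Sun (+1)
Friday years: 1989, 1995, 2000, 2006, 2017, 2023, 2028, 2034, 2045, 2051, 2056 — 11 in total.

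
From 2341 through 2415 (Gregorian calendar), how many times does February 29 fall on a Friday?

3

Leap years in 2341–2415: 18 of them.
Feb 29 weekday advances by 5 (mod 7) from one leap year to the next four years later (or differs when a century non-leap intervenes).
Leap-day weekdays: 2344:Tue 2348:Sun 2352:Fri✓ 2356:Wed 2360:Mon 2364:Sat 2368:Thu 2372:Tue 2376:Sun 2380:Fri✓ 2384:Wed 2388:Mon 2392:Sat 2396:Thu 2400:Tue 2404:Sun 2408:Fri✓ 2412:Wed
Friday: 2352, 2380, 2408 → 3.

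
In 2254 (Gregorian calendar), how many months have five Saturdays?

A month of length L has five Saturdays iff its first Saturday is on day ≤ L−28 (so day 1–3 in a 31-day month, 1–2 in a 30-day month, day 1 in a leap February).
Checking each month of 2254: Jan starts Sun (31d); Feb starts Wed (28d); Mar starts Wed (31d); Apr starts Sat (30d) ✓; May starts Mon (31d); Jun starts Thu (30d); Jul starts Sat (31d) ✓; Aug starts Tue (31d); Sep starts Fri (30d) ✓; Oct starts Sun (31d); Nov starts Wed (30d); Dec starts Fri (31d) ✓.
Five-Saturday months: April, July, September, December → 4.

4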